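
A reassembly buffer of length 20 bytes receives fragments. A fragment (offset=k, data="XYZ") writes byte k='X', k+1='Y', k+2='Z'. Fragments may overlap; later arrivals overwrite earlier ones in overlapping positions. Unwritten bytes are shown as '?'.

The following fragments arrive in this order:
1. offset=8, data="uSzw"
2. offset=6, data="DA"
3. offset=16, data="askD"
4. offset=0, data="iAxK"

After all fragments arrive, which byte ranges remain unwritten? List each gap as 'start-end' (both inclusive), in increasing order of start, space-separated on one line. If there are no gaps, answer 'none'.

Answer: 4-5 12-15

Derivation:
Fragment 1: offset=8 len=4
Fragment 2: offset=6 len=2
Fragment 3: offset=16 len=4
Fragment 4: offset=0 len=4
Gaps: 4-5 12-15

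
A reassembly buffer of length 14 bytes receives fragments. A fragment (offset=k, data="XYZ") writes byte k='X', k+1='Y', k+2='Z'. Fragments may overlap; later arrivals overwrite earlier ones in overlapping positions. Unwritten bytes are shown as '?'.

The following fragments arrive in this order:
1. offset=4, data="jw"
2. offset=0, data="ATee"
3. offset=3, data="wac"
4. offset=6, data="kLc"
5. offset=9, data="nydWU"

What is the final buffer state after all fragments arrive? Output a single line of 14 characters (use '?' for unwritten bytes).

Answer: ATewackLcnydWU

Derivation:
Fragment 1: offset=4 data="jw" -> buffer=????jw????????
Fragment 2: offset=0 data="ATee" -> buffer=ATeejw????????
Fragment 3: offset=3 data="wac" -> buffer=ATewac????????
Fragment 4: offset=6 data="kLc" -> buffer=ATewackLc?????
Fragment 5: offset=9 data="nydWU" -> buffer=ATewackLcnydWU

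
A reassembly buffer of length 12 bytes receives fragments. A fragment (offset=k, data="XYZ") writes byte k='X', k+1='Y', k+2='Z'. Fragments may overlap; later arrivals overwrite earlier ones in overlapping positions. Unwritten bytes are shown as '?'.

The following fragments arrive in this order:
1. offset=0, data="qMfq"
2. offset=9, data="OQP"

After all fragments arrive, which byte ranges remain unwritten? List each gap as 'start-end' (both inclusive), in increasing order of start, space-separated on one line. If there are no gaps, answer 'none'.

Answer: 4-8

Derivation:
Fragment 1: offset=0 len=4
Fragment 2: offset=9 len=3
Gaps: 4-8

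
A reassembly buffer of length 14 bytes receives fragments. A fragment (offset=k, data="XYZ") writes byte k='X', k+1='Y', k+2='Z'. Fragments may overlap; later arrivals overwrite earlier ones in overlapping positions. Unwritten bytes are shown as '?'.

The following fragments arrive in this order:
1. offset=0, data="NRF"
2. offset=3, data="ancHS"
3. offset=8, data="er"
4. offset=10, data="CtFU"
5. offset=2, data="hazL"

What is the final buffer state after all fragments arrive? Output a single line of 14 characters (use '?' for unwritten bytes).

Fragment 1: offset=0 data="NRF" -> buffer=NRF???????????
Fragment 2: offset=3 data="ancHS" -> buffer=NRFancHS??????
Fragment 3: offset=8 data="er" -> buffer=NRFancHSer????
Fragment 4: offset=10 data="CtFU" -> buffer=NRFancHSerCtFU
Fragment 5: offset=2 data="hazL" -> buffer=NRhazLHSerCtFU

Answer: NRhazLHSerCtFU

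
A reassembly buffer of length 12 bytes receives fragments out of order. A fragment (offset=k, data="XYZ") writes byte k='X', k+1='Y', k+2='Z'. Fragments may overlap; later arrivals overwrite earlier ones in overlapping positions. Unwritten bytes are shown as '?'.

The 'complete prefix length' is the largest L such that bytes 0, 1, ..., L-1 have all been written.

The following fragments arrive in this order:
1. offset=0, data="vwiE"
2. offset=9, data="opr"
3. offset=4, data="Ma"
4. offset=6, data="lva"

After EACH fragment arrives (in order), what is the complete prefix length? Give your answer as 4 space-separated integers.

Fragment 1: offset=0 data="vwiE" -> buffer=vwiE???????? -> prefix_len=4
Fragment 2: offset=9 data="opr" -> buffer=vwiE?????opr -> prefix_len=4
Fragment 3: offset=4 data="Ma" -> buffer=vwiEMa???opr -> prefix_len=6
Fragment 4: offset=6 data="lva" -> buffer=vwiEMalvaopr -> prefix_len=12

Answer: 4 4 6 12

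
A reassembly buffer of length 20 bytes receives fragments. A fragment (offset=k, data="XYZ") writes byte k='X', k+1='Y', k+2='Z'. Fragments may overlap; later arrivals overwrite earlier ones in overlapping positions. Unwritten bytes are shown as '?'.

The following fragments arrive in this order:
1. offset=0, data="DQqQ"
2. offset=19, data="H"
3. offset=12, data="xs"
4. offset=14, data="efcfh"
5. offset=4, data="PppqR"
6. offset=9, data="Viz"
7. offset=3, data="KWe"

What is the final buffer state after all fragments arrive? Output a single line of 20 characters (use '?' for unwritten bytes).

Fragment 1: offset=0 data="DQqQ" -> buffer=DQqQ????????????????
Fragment 2: offset=19 data="H" -> buffer=DQqQ???????????????H
Fragment 3: offset=12 data="xs" -> buffer=DQqQ????????xs?????H
Fragment 4: offset=14 data="efcfh" -> buffer=DQqQ????????xsefcfhH
Fragment 5: offset=4 data="PppqR" -> buffer=DQqQPppqR???xsefcfhH
Fragment 6: offset=9 data="Viz" -> buffer=DQqQPppqRVizxsefcfhH
Fragment 7: offset=3 data="KWe" -> buffer=DQqKWepqRVizxsefcfhH

Answer: DQqKWepqRVizxsefcfhH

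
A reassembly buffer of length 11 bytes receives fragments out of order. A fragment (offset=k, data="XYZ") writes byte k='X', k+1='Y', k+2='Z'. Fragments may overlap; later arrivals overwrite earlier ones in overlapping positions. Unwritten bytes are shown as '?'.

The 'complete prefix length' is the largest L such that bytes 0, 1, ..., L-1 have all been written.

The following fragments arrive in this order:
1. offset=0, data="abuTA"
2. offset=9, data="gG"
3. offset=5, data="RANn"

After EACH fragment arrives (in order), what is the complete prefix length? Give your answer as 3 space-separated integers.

Answer: 5 5 11

Derivation:
Fragment 1: offset=0 data="abuTA" -> buffer=abuTA?????? -> prefix_len=5
Fragment 2: offset=9 data="gG" -> buffer=abuTA????gG -> prefix_len=5
Fragment 3: offset=5 data="RANn" -> buffer=abuTARANngG -> prefix_len=11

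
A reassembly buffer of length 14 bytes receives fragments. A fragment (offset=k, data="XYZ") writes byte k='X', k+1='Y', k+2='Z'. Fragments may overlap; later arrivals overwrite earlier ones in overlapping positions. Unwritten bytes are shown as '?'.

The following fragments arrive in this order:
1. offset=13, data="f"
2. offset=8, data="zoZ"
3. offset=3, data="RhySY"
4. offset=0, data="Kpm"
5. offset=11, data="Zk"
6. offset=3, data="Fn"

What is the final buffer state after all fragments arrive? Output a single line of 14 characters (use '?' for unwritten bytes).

Fragment 1: offset=13 data="f" -> buffer=?????????????f
Fragment 2: offset=8 data="zoZ" -> buffer=????????zoZ??f
Fragment 3: offset=3 data="RhySY" -> buffer=???RhySYzoZ??f
Fragment 4: offset=0 data="Kpm" -> buffer=KpmRhySYzoZ??f
Fragment 5: offset=11 data="Zk" -> buffer=KpmRhySYzoZZkf
Fragment 6: offset=3 data="Fn" -> buffer=KpmFnySYzoZZkf

Answer: KpmFnySYzoZZkf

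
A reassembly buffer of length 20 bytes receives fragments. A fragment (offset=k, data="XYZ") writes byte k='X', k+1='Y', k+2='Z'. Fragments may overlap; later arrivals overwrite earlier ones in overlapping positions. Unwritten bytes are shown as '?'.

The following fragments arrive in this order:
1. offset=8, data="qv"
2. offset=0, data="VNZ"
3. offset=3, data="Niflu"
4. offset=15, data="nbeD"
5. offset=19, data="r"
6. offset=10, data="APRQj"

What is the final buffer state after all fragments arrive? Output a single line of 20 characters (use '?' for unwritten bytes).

Fragment 1: offset=8 data="qv" -> buffer=????????qv??????????
Fragment 2: offset=0 data="VNZ" -> buffer=VNZ?????qv??????????
Fragment 3: offset=3 data="Niflu" -> buffer=VNZNifluqv??????????
Fragment 4: offset=15 data="nbeD" -> buffer=VNZNifluqv?????nbeD?
Fragment 5: offset=19 data="r" -> buffer=VNZNifluqv?????nbeDr
Fragment 6: offset=10 data="APRQj" -> buffer=VNZNifluqvAPRQjnbeDr

Answer: VNZNifluqvAPRQjnbeDr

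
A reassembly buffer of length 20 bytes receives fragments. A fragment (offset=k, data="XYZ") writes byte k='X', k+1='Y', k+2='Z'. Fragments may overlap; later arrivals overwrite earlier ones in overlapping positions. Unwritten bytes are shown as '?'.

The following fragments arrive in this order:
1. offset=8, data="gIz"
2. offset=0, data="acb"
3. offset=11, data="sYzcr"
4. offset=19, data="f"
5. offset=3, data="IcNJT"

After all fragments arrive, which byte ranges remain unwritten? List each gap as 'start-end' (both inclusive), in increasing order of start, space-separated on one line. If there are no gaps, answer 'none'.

Fragment 1: offset=8 len=3
Fragment 2: offset=0 len=3
Fragment 3: offset=11 len=5
Fragment 4: offset=19 len=1
Fragment 5: offset=3 len=5
Gaps: 16-18

Answer: 16-18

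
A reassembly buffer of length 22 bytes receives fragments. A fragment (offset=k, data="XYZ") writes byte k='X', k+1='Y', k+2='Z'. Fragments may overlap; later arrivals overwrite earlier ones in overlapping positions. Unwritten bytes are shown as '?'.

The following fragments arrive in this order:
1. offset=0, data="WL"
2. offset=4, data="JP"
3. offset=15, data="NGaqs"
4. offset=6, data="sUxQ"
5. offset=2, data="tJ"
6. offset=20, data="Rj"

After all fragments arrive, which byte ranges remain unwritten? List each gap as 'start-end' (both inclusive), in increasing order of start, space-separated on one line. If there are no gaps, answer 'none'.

Fragment 1: offset=0 len=2
Fragment 2: offset=4 len=2
Fragment 3: offset=15 len=5
Fragment 4: offset=6 len=4
Fragment 5: offset=2 len=2
Fragment 6: offset=20 len=2
Gaps: 10-14

Answer: 10-14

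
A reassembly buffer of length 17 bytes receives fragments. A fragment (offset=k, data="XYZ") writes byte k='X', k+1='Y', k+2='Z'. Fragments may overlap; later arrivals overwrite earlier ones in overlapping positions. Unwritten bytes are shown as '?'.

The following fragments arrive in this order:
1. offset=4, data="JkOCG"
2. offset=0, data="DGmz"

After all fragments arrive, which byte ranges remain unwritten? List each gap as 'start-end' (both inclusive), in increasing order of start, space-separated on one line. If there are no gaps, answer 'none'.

Fragment 1: offset=4 len=5
Fragment 2: offset=0 len=4
Gaps: 9-16

Answer: 9-16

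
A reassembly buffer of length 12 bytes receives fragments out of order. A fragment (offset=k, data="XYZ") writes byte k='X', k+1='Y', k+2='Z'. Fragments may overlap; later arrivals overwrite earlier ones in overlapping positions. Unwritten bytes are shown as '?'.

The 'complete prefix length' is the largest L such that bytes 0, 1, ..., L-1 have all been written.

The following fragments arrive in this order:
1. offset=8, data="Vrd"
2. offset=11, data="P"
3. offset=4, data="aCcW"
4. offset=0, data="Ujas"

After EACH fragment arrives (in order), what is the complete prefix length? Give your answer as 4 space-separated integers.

Answer: 0 0 0 12

Derivation:
Fragment 1: offset=8 data="Vrd" -> buffer=????????Vrd? -> prefix_len=0
Fragment 2: offset=11 data="P" -> buffer=????????VrdP -> prefix_len=0
Fragment 3: offset=4 data="aCcW" -> buffer=????aCcWVrdP -> prefix_len=0
Fragment 4: offset=0 data="Ujas" -> buffer=UjasaCcWVrdP -> prefix_len=12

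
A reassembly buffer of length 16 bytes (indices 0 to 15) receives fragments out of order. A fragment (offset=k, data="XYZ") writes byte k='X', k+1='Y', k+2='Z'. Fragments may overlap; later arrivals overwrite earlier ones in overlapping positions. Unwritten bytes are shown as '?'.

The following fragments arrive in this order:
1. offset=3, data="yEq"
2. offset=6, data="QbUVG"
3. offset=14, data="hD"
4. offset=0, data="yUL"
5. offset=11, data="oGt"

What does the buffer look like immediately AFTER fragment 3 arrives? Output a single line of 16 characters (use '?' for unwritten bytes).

Answer: ???yEqQbUVG???hD

Derivation:
Fragment 1: offset=3 data="yEq" -> buffer=???yEq??????????
Fragment 2: offset=6 data="QbUVG" -> buffer=???yEqQbUVG?????
Fragment 3: offset=14 data="hD" -> buffer=???yEqQbUVG???hD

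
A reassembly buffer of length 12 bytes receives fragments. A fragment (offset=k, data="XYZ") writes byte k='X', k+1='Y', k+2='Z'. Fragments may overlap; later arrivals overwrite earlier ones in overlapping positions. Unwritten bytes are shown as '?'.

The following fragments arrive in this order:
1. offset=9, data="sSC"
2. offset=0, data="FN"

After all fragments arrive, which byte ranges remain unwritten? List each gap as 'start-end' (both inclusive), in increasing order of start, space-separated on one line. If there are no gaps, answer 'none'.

Fragment 1: offset=9 len=3
Fragment 2: offset=0 len=2
Gaps: 2-8

Answer: 2-8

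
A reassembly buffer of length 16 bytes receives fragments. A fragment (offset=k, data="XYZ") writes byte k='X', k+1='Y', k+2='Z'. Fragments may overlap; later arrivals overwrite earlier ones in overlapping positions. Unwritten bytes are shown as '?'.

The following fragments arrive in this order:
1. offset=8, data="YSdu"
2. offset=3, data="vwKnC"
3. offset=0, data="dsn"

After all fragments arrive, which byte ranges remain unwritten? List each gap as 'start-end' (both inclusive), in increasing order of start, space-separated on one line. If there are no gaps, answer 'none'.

Answer: 12-15

Derivation:
Fragment 1: offset=8 len=4
Fragment 2: offset=3 len=5
Fragment 3: offset=0 len=3
Gaps: 12-15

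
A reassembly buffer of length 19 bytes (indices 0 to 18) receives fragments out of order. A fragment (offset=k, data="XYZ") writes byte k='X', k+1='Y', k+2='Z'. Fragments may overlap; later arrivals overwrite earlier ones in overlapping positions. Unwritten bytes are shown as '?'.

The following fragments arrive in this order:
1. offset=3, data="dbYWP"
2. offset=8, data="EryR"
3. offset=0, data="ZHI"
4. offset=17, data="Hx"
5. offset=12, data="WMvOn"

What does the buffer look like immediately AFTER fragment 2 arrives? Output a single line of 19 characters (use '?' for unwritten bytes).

Fragment 1: offset=3 data="dbYWP" -> buffer=???dbYWP???????????
Fragment 2: offset=8 data="EryR" -> buffer=???dbYWPEryR???????

Answer: ???dbYWPEryR???????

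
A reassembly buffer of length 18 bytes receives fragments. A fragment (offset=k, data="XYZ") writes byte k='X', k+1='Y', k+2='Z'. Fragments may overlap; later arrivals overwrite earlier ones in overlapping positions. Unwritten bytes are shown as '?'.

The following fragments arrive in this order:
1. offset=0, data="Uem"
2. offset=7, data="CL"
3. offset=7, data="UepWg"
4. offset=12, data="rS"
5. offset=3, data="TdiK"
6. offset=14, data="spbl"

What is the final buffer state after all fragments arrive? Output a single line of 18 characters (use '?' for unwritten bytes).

Fragment 1: offset=0 data="Uem" -> buffer=Uem???????????????
Fragment 2: offset=7 data="CL" -> buffer=Uem????CL?????????
Fragment 3: offset=7 data="UepWg" -> buffer=Uem????UepWg??????
Fragment 4: offset=12 data="rS" -> buffer=Uem????UepWgrS????
Fragment 5: offset=3 data="TdiK" -> buffer=UemTdiKUepWgrS????
Fragment 6: offset=14 data="spbl" -> buffer=UemTdiKUepWgrSspbl

Answer: UemTdiKUepWgrSspbl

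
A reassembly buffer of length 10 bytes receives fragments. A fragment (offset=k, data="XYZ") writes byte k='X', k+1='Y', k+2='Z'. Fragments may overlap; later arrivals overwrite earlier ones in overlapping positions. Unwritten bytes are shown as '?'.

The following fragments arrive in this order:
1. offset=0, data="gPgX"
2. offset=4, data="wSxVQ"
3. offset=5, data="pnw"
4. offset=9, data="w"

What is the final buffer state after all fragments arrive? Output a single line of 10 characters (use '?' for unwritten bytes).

Fragment 1: offset=0 data="gPgX" -> buffer=gPgX??????
Fragment 2: offset=4 data="wSxVQ" -> buffer=gPgXwSxVQ?
Fragment 3: offset=5 data="pnw" -> buffer=gPgXwpnwQ?
Fragment 4: offset=9 data="w" -> buffer=gPgXwpnwQw

Answer: gPgXwpnwQw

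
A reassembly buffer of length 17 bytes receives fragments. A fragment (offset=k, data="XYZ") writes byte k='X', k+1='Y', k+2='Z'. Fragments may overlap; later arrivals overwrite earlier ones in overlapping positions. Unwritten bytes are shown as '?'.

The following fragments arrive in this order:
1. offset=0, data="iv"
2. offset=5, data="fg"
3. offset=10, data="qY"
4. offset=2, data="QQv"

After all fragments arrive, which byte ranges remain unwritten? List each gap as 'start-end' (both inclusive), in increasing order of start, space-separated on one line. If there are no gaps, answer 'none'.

Answer: 7-9 12-16

Derivation:
Fragment 1: offset=0 len=2
Fragment 2: offset=5 len=2
Fragment 3: offset=10 len=2
Fragment 4: offset=2 len=3
Gaps: 7-9 12-16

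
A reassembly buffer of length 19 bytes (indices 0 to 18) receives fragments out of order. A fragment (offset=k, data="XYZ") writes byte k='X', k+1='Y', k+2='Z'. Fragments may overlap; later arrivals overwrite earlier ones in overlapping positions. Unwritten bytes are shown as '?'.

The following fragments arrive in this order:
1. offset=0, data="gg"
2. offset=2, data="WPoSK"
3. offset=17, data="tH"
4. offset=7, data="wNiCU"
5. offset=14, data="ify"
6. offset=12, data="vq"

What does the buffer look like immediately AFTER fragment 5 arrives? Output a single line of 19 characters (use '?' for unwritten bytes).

Answer: ggWPoSKwNiCU??ifytH

Derivation:
Fragment 1: offset=0 data="gg" -> buffer=gg?????????????????
Fragment 2: offset=2 data="WPoSK" -> buffer=ggWPoSK????????????
Fragment 3: offset=17 data="tH" -> buffer=ggWPoSK??????????tH
Fragment 4: offset=7 data="wNiCU" -> buffer=ggWPoSKwNiCU?????tH
Fragment 5: offset=14 data="ify" -> buffer=ggWPoSKwNiCU??ifytH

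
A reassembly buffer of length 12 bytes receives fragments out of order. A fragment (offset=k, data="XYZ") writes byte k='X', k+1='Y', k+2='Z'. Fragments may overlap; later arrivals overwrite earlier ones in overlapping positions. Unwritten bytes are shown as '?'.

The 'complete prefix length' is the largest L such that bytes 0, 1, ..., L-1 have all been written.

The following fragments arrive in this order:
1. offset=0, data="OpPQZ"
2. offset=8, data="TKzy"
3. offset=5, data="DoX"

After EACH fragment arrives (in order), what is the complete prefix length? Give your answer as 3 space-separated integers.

Answer: 5 5 12

Derivation:
Fragment 1: offset=0 data="OpPQZ" -> buffer=OpPQZ??????? -> prefix_len=5
Fragment 2: offset=8 data="TKzy" -> buffer=OpPQZ???TKzy -> prefix_len=5
Fragment 3: offset=5 data="DoX" -> buffer=OpPQZDoXTKzy -> prefix_len=12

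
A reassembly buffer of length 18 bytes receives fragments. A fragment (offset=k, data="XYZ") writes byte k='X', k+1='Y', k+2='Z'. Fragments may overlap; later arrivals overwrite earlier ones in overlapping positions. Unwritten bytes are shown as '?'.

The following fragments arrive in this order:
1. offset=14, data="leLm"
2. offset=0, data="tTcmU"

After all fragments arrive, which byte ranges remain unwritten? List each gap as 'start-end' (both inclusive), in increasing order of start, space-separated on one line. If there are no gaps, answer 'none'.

Fragment 1: offset=14 len=4
Fragment 2: offset=0 len=5
Gaps: 5-13

Answer: 5-13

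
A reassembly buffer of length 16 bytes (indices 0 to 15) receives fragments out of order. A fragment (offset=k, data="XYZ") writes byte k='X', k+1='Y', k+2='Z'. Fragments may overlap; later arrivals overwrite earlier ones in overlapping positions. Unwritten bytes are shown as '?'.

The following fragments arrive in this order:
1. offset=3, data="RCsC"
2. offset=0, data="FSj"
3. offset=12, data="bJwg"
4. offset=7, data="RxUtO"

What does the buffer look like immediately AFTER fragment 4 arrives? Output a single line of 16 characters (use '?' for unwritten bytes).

Answer: FSjRCsCRxUtObJwg

Derivation:
Fragment 1: offset=3 data="RCsC" -> buffer=???RCsC?????????
Fragment 2: offset=0 data="FSj" -> buffer=FSjRCsC?????????
Fragment 3: offset=12 data="bJwg" -> buffer=FSjRCsC?????bJwg
Fragment 4: offset=7 data="RxUtO" -> buffer=FSjRCsCRxUtObJwg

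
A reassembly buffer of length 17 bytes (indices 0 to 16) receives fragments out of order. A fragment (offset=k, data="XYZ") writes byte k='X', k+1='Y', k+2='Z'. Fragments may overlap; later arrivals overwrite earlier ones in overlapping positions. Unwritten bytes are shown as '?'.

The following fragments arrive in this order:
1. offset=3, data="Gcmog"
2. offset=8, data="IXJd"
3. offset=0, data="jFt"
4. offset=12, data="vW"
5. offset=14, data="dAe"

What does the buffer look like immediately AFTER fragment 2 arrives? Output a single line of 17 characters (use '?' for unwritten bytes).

Answer: ???GcmogIXJd?????

Derivation:
Fragment 1: offset=3 data="Gcmog" -> buffer=???Gcmog?????????
Fragment 2: offset=8 data="IXJd" -> buffer=???GcmogIXJd?????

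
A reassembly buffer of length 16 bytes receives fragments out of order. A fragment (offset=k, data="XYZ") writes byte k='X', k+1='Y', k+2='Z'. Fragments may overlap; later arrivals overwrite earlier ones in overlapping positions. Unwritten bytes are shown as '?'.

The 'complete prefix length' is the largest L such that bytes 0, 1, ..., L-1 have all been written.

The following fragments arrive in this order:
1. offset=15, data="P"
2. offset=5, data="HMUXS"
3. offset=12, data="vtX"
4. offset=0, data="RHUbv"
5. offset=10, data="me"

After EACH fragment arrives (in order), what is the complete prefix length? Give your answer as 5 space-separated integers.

Fragment 1: offset=15 data="P" -> buffer=???????????????P -> prefix_len=0
Fragment 2: offset=5 data="HMUXS" -> buffer=?????HMUXS?????P -> prefix_len=0
Fragment 3: offset=12 data="vtX" -> buffer=?????HMUXS??vtXP -> prefix_len=0
Fragment 4: offset=0 data="RHUbv" -> buffer=RHUbvHMUXS??vtXP -> prefix_len=10
Fragment 5: offset=10 data="me" -> buffer=RHUbvHMUXSmevtXP -> prefix_len=16

Answer: 0 0 0 10 16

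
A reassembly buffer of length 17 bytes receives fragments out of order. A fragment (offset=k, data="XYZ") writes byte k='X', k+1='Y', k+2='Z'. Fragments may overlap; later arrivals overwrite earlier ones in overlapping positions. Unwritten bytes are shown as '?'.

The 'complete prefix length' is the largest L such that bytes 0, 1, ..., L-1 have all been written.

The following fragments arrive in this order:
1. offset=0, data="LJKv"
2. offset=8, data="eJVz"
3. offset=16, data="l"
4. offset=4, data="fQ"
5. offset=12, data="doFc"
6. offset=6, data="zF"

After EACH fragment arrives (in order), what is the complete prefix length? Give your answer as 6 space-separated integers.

Fragment 1: offset=0 data="LJKv" -> buffer=LJKv????????????? -> prefix_len=4
Fragment 2: offset=8 data="eJVz" -> buffer=LJKv????eJVz????? -> prefix_len=4
Fragment 3: offset=16 data="l" -> buffer=LJKv????eJVz????l -> prefix_len=4
Fragment 4: offset=4 data="fQ" -> buffer=LJKvfQ??eJVz????l -> prefix_len=6
Fragment 5: offset=12 data="doFc" -> buffer=LJKvfQ??eJVzdoFcl -> prefix_len=6
Fragment 6: offset=6 data="zF" -> buffer=LJKvfQzFeJVzdoFcl -> prefix_len=17

Answer: 4 4 4 6 6 17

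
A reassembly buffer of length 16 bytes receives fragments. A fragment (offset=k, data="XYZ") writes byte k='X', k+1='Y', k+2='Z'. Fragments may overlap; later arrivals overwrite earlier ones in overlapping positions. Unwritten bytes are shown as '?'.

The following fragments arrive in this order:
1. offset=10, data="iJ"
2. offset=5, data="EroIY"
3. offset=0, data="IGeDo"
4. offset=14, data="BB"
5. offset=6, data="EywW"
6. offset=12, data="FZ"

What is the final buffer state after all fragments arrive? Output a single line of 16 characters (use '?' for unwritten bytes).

Answer: IGeDoEEywWiJFZBB

Derivation:
Fragment 1: offset=10 data="iJ" -> buffer=??????????iJ????
Fragment 2: offset=5 data="EroIY" -> buffer=?????EroIYiJ????
Fragment 3: offset=0 data="IGeDo" -> buffer=IGeDoEroIYiJ????
Fragment 4: offset=14 data="BB" -> buffer=IGeDoEroIYiJ??BB
Fragment 5: offset=6 data="EywW" -> buffer=IGeDoEEywWiJ??BB
Fragment 6: offset=12 data="FZ" -> buffer=IGeDoEEywWiJFZBB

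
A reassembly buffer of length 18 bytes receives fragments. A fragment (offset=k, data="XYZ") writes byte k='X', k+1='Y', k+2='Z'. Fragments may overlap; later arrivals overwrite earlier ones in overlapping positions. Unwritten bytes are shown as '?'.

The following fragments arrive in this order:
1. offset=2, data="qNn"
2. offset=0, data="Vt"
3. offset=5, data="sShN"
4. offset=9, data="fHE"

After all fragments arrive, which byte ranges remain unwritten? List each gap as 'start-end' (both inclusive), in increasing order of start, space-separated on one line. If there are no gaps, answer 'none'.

Answer: 12-17

Derivation:
Fragment 1: offset=2 len=3
Fragment 2: offset=0 len=2
Fragment 3: offset=5 len=4
Fragment 4: offset=9 len=3
Gaps: 12-17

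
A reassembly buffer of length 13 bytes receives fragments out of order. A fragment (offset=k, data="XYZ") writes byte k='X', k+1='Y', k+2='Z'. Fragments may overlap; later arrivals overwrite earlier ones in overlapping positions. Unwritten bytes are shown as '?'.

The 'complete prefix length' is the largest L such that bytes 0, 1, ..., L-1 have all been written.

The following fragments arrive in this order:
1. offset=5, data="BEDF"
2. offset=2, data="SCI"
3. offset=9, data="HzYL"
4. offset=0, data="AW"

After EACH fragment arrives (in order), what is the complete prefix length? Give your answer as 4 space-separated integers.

Fragment 1: offset=5 data="BEDF" -> buffer=?????BEDF???? -> prefix_len=0
Fragment 2: offset=2 data="SCI" -> buffer=??SCIBEDF???? -> prefix_len=0
Fragment 3: offset=9 data="HzYL" -> buffer=??SCIBEDFHzYL -> prefix_len=0
Fragment 4: offset=0 data="AW" -> buffer=AWSCIBEDFHzYL -> prefix_len=13

Answer: 0 0 0 13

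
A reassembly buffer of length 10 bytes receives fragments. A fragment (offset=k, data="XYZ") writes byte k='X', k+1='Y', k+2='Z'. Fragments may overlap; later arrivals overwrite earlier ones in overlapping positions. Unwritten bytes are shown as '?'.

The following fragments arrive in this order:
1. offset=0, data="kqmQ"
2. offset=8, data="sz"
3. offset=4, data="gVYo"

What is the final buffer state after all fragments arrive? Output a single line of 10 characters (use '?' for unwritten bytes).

Fragment 1: offset=0 data="kqmQ" -> buffer=kqmQ??????
Fragment 2: offset=8 data="sz" -> buffer=kqmQ????sz
Fragment 3: offset=4 data="gVYo" -> buffer=kqmQgVYosz

Answer: kqmQgVYosz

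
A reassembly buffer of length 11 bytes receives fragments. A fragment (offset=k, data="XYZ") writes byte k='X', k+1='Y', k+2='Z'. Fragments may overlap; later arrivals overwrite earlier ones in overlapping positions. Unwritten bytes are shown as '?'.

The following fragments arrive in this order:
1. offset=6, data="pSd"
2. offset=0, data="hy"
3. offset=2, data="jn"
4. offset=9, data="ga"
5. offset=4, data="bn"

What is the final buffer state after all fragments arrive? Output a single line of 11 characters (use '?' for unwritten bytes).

Answer: hyjnbnpSdga

Derivation:
Fragment 1: offset=6 data="pSd" -> buffer=??????pSd??
Fragment 2: offset=0 data="hy" -> buffer=hy????pSd??
Fragment 3: offset=2 data="jn" -> buffer=hyjn??pSd??
Fragment 4: offset=9 data="ga" -> buffer=hyjn??pSdga
Fragment 5: offset=4 data="bn" -> buffer=hyjnbnpSdga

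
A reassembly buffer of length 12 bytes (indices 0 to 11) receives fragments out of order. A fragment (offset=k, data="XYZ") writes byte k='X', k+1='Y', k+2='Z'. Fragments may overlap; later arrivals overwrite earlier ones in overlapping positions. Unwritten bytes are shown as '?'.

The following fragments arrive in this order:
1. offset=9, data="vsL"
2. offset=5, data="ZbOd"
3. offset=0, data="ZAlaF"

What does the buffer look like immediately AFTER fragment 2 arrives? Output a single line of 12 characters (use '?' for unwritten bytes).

Fragment 1: offset=9 data="vsL" -> buffer=?????????vsL
Fragment 2: offset=5 data="ZbOd" -> buffer=?????ZbOdvsL

Answer: ?????ZbOdvsL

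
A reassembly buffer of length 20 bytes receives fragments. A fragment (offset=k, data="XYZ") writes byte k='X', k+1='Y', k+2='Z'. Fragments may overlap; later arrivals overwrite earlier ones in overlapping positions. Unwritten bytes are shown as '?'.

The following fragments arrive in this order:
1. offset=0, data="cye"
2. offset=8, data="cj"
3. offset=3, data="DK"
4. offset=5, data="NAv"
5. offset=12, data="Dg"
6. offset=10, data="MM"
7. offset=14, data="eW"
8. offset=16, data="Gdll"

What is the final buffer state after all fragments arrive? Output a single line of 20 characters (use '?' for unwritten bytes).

Fragment 1: offset=0 data="cye" -> buffer=cye?????????????????
Fragment 2: offset=8 data="cj" -> buffer=cye?????cj??????????
Fragment 3: offset=3 data="DK" -> buffer=cyeDK???cj??????????
Fragment 4: offset=5 data="NAv" -> buffer=cyeDKNAvcj??????????
Fragment 5: offset=12 data="Dg" -> buffer=cyeDKNAvcj??Dg??????
Fragment 6: offset=10 data="MM" -> buffer=cyeDKNAvcjMMDg??????
Fragment 7: offset=14 data="eW" -> buffer=cyeDKNAvcjMMDgeW????
Fragment 8: offset=16 data="Gdll" -> buffer=cyeDKNAvcjMMDgeWGdll

Answer: cyeDKNAvcjMMDgeWGdll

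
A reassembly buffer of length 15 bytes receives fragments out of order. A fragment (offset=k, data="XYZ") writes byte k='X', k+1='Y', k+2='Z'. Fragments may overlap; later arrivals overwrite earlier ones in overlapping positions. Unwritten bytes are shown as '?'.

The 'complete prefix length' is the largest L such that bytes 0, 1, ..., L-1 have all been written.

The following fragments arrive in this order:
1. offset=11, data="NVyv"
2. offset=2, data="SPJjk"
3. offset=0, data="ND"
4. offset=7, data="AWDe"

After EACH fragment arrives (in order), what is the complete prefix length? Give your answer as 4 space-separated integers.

Fragment 1: offset=11 data="NVyv" -> buffer=???????????NVyv -> prefix_len=0
Fragment 2: offset=2 data="SPJjk" -> buffer=??SPJjk????NVyv -> prefix_len=0
Fragment 3: offset=0 data="ND" -> buffer=NDSPJjk????NVyv -> prefix_len=7
Fragment 4: offset=7 data="AWDe" -> buffer=NDSPJjkAWDeNVyv -> prefix_len=15

Answer: 0 0 7 15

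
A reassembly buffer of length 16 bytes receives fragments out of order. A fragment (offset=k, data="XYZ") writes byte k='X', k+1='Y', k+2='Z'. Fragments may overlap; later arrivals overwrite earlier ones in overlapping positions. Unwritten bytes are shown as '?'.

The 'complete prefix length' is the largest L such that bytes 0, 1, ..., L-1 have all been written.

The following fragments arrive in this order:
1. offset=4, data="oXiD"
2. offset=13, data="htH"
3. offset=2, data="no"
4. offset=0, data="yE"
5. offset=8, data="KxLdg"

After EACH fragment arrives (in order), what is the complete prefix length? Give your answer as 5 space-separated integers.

Fragment 1: offset=4 data="oXiD" -> buffer=????oXiD???????? -> prefix_len=0
Fragment 2: offset=13 data="htH" -> buffer=????oXiD?????htH -> prefix_len=0
Fragment 3: offset=2 data="no" -> buffer=??nooXiD?????htH -> prefix_len=0
Fragment 4: offset=0 data="yE" -> buffer=yEnooXiD?????htH -> prefix_len=8
Fragment 5: offset=8 data="KxLdg" -> buffer=yEnooXiDKxLdghtH -> prefix_len=16

Answer: 0 0 0 8 16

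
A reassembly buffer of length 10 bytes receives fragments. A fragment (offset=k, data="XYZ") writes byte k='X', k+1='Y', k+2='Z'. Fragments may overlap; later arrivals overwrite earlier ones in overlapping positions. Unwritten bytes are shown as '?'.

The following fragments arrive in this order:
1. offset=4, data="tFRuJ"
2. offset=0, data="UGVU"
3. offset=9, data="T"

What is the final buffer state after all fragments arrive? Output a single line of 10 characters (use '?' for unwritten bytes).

Fragment 1: offset=4 data="tFRuJ" -> buffer=????tFRuJ?
Fragment 2: offset=0 data="UGVU" -> buffer=UGVUtFRuJ?
Fragment 3: offset=9 data="T" -> buffer=UGVUtFRuJT

Answer: UGVUtFRuJT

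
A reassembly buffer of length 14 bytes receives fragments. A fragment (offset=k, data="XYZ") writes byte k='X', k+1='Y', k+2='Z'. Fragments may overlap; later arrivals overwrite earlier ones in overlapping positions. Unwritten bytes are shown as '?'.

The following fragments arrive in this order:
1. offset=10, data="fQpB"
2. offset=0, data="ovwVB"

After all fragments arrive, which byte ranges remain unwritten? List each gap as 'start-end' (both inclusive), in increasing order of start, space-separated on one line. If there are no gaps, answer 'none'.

Answer: 5-9

Derivation:
Fragment 1: offset=10 len=4
Fragment 2: offset=0 len=5
Gaps: 5-9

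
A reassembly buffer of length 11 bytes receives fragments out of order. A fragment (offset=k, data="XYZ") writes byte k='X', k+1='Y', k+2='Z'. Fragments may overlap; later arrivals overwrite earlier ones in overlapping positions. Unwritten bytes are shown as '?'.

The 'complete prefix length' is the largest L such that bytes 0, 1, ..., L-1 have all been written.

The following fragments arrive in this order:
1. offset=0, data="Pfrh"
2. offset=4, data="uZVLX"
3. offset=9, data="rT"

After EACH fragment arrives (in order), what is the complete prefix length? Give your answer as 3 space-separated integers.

Fragment 1: offset=0 data="Pfrh" -> buffer=Pfrh??????? -> prefix_len=4
Fragment 2: offset=4 data="uZVLX" -> buffer=PfrhuZVLX?? -> prefix_len=9
Fragment 3: offset=9 data="rT" -> buffer=PfrhuZVLXrT -> prefix_len=11

Answer: 4 9 11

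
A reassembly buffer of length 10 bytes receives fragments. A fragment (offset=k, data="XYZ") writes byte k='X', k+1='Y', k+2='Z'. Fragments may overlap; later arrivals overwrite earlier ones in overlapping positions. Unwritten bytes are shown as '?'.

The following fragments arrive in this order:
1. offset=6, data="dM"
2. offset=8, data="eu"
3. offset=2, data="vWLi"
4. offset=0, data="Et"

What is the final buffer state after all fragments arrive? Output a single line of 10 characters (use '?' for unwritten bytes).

Answer: EtvWLidMeu

Derivation:
Fragment 1: offset=6 data="dM" -> buffer=??????dM??
Fragment 2: offset=8 data="eu" -> buffer=??????dMeu
Fragment 3: offset=2 data="vWLi" -> buffer=??vWLidMeu
Fragment 4: offset=0 data="Et" -> buffer=EtvWLidMeu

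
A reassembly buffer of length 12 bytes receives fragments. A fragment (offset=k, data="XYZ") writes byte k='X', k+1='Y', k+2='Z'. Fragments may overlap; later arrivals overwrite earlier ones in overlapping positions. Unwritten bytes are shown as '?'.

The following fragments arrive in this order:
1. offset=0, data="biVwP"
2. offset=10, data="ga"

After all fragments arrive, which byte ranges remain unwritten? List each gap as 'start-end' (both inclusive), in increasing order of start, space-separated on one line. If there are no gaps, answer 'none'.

Fragment 1: offset=0 len=5
Fragment 2: offset=10 len=2
Gaps: 5-9

Answer: 5-9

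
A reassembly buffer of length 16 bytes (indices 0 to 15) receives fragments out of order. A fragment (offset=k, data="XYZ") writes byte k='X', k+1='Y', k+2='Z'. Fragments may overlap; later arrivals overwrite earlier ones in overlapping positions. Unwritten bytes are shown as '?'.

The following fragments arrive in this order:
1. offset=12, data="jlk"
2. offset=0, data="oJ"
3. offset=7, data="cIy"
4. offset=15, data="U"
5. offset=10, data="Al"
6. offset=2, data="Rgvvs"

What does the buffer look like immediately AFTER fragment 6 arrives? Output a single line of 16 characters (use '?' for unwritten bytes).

Fragment 1: offset=12 data="jlk" -> buffer=????????????jlk?
Fragment 2: offset=0 data="oJ" -> buffer=oJ??????????jlk?
Fragment 3: offset=7 data="cIy" -> buffer=oJ?????cIy??jlk?
Fragment 4: offset=15 data="U" -> buffer=oJ?????cIy??jlkU
Fragment 5: offset=10 data="Al" -> buffer=oJ?????cIyAljlkU
Fragment 6: offset=2 data="Rgvvs" -> buffer=oJRgvvscIyAljlkU

Answer: oJRgvvscIyAljlkU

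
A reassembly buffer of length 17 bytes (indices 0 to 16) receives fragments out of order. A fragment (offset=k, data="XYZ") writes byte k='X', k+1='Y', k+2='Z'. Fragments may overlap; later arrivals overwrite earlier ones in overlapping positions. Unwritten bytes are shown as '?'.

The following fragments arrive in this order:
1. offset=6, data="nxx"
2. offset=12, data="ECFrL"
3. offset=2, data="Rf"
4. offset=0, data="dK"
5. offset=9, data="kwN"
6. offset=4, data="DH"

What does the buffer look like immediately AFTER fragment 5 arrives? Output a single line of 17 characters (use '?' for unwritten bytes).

Fragment 1: offset=6 data="nxx" -> buffer=??????nxx????????
Fragment 2: offset=12 data="ECFrL" -> buffer=??????nxx???ECFrL
Fragment 3: offset=2 data="Rf" -> buffer=??Rf??nxx???ECFrL
Fragment 4: offset=0 data="dK" -> buffer=dKRf??nxx???ECFrL
Fragment 5: offset=9 data="kwN" -> buffer=dKRf??nxxkwNECFrL

Answer: dKRf??nxxkwNECFrL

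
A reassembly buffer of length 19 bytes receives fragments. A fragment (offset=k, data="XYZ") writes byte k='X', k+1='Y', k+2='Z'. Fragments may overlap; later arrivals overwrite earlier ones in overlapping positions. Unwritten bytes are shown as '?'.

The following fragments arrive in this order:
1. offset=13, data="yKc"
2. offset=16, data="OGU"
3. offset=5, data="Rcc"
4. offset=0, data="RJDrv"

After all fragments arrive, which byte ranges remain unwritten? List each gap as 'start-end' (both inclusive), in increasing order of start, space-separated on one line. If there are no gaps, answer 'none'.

Answer: 8-12

Derivation:
Fragment 1: offset=13 len=3
Fragment 2: offset=16 len=3
Fragment 3: offset=5 len=3
Fragment 4: offset=0 len=5
Gaps: 8-12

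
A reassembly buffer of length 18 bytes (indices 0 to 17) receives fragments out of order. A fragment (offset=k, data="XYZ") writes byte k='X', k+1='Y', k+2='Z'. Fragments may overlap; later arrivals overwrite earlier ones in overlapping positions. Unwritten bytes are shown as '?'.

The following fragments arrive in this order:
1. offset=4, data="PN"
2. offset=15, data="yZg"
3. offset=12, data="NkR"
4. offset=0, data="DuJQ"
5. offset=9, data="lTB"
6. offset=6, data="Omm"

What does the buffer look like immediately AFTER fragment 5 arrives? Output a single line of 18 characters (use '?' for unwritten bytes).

Fragment 1: offset=4 data="PN" -> buffer=????PN????????????
Fragment 2: offset=15 data="yZg" -> buffer=????PN?????????yZg
Fragment 3: offset=12 data="NkR" -> buffer=????PN??????NkRyZg
Fragment 4: offset=0 data="DuJQ" -> buffer=DuJQPN??????NkRyZg
Fragment 5: offset=9 data="lTB" -> buffer=DuJQPN???lTBNkRyZg

Answer: DuJQPN???lTBNkRyZg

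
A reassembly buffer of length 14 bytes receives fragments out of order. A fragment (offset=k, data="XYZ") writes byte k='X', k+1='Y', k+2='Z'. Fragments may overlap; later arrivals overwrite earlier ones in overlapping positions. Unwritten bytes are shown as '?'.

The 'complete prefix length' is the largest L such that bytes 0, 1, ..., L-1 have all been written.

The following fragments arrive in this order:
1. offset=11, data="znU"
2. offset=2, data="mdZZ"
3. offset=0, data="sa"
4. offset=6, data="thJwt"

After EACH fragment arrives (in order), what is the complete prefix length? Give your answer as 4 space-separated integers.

Fragment 1: offset=11 data="znU" -> buffer=???????????znU -> prefix_len=0
Fragment 2: offset=2 data="mdZZ" -> buffer=??mdZZ?????znU -> prefix_len=0
Fragment 3: offset=0 data="sa" -> buffer=samdZZ?????znU -> prefix_len=6
Fragment 4: offset=6 data="thJwt" -> buffer=samdZZthJwtznU -> prefix_len=14

Answer: 0 0 6 14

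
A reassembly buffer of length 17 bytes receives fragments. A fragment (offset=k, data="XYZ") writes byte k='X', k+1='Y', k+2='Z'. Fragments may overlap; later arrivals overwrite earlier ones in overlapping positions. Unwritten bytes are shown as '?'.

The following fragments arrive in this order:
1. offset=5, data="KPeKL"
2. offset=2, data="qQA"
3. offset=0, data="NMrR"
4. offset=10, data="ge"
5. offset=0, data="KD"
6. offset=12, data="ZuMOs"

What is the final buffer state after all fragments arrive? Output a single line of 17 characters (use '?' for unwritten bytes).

Answer: KDrRAKPeKLgeZuMOs

Derivation:
Fragment 1: offset=5 data="KPeKL" -> buffer=?????KPeKL???????
Fragment 2: offset=2 data="qQA" -> buffer=??qQAKPeKL???????
Fragment 3: offset=0 data="NMrR" -> buffer=NMrRAKPeKL???????
Fragment 4: offset=10 data="ge" -> buffer=NMrRAKPeKLge?????
Fragment 5: offset=0 data="KD" -> buffer=KDrRAKPeKLge?????
Fragment 6: offset=12 data="ZuMOs" -> buffer=KDrRAKPeKLgeZuMOs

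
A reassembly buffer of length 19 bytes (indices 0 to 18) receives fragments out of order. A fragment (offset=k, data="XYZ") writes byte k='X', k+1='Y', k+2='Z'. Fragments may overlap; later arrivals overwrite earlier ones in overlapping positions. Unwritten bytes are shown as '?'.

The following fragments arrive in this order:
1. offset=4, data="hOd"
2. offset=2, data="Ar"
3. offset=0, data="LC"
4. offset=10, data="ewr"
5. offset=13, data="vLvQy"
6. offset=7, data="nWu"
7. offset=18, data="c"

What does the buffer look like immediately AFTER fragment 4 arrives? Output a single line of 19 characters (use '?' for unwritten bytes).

Fragment 1: offset=4 data="hOd" -> buffer=????hOd????????????
Fragment 2: offset=2 data="Ar" -> buffer=??ArhOd????????????
Fragment 3: offset=0 data="LC" -> buffer=LCArhOd????????????
Fragment 4: offset=10 data="ewr" -> buffer=LCArhOd???ewr??????

Answer: LCArhOd???ewr??????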